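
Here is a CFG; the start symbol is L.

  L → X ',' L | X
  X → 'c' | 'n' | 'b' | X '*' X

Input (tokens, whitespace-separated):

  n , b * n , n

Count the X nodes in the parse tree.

[L [X n] , [L [X [X b] * [X n]] , [L [X n]]]]

5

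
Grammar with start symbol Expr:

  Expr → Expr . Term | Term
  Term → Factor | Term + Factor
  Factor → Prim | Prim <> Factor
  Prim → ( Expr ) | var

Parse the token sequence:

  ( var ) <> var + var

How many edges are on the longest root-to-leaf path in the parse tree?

9

[Expr [Term [Term [Factor [Prim ( [Expr [Term [Factor [Prim var]]]] )] <> [Factor [Prim var]]]] + [Factor [Prim var]]]]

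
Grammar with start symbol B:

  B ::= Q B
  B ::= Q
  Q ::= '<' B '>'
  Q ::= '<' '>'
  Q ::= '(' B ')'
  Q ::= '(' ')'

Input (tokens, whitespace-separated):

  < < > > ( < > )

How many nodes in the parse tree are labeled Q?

4

[B [Q < [B [Q < >]] >] [B [Q ( [B [Q < >]] )]]]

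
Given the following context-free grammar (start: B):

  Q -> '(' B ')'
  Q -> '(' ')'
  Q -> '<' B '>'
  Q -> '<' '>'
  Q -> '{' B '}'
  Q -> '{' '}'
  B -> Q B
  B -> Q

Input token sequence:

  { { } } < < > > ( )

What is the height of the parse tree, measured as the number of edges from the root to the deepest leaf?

[B [Q { [B [Q { }]] }] [B [Q < [B [Q < >]] >] [B [Q ( )]]]]

5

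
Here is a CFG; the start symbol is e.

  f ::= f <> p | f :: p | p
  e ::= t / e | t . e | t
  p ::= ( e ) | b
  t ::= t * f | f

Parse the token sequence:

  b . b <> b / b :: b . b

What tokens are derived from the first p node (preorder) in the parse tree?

b

[e [t [f [p b]]] . [e [t [f [f [p b]] <> [p b]]] / [e [t [f [f [p b]] :: [p b]]] . [e [t [f [p b]]]]]]]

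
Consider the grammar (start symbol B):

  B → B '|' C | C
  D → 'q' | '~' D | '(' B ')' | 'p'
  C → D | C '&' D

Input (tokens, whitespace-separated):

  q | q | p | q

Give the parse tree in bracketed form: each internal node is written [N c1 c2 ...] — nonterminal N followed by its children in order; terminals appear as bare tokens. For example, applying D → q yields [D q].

B
B | C
B | C | C
B | C | C | C
C | C | C | C
D | C | C | C
q | C | C | C
q | D | C | C
q | q | C | C
q | q | D | C
q | q | p | C
q | q | p | D
q | q | p | q

[B [B [B [B [C [D q]]] | [C [D q]]] | [C [D p]]] | [C [D q]]]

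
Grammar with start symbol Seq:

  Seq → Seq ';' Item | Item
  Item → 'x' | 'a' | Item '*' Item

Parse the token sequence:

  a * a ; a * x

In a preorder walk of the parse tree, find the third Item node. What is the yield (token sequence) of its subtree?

[Seq [Seq [Item [Item a] * [Item a]]] ; [Item [Item a] * [Item x]]]

a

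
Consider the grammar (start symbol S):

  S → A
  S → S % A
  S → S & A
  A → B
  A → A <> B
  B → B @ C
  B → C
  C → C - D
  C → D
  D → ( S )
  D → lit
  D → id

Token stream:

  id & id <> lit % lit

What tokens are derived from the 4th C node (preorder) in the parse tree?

lit

[S [S [S [A [B [C [D id]]]]] & [A [A [B [C [D id]]]] <> [B [C [D lit]]]]] % [A [B [C [D lit]]]]]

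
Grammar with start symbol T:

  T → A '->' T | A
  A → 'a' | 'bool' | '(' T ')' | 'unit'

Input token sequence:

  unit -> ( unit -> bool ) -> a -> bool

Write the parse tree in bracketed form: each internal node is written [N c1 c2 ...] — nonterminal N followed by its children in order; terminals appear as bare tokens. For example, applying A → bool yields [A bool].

[T [A unit] -> [T [A ( [T [A unit] -> [T [A bool]]] )] -> [T [A a] -> [T [A bool]]]]]

T
A -> T
unit -> T
unit -> A -> T
unit -> ( T ) -> T
unit -> ( A -> T ) -> T
unit -> ( unit -> T ) -> T
unit -> ( unit -> A ) -> T
unit -> ( unit -> bool ) -> T
unit -> ( unit -> bool ) -> A -> T
unit -> ( unit -> bool ) -> a -> T
unit -> ( unit -> bool ) -> a -> A
unit -> ( unit -> bool ) -> a -> bool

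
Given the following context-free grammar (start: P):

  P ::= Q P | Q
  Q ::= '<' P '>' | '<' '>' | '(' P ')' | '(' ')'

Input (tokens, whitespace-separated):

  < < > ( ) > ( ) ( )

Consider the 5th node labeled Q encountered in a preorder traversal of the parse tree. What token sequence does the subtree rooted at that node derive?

( )

[P [Q < [P [Q < >] [P [Q ( )]]] >] [P [Q ( )] [P [Q ( )]]]]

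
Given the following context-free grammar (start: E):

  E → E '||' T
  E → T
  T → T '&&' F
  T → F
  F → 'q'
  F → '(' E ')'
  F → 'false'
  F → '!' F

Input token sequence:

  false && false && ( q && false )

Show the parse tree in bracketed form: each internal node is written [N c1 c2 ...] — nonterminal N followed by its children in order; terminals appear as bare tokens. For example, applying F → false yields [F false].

[E [T [T [T [F false]] && [F false]] && [F ( [E [T [T [F q]] && [F false]]] )]]]

E
T
T && F
T && F && F
F && F && F
false && F && F
false && false && F
false && false && ( E )
false && false && ( T )
false && false && ( T && F )
false && false && ( F && F )
false && false && ( q && F )
false && false && ( q && false )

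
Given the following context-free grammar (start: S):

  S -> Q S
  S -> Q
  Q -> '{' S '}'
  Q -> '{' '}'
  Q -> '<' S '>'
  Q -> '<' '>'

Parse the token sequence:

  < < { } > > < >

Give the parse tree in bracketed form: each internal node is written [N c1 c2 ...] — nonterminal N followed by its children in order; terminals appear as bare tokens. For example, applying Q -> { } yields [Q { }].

S
Q S
< S > S
< Q > S
< < S > > S
< < Q > > S
< < { } > > S
< < { } > > Q
< < { } > > < >

[S [Q < [S [Q < [S [Q { }]] >]] >] [S [Q < >]]]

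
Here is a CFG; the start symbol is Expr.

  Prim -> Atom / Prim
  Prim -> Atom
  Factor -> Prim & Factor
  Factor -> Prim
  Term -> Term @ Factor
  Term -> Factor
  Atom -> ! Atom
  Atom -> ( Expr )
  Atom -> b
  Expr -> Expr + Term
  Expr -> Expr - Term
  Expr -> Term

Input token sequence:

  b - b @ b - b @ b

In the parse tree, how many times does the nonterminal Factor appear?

[Expr [Expr [Expr [Term [Factor [Prim [Atom b]]]]] - [Term [Term [Factor [Prim [Atom b]]]] @ [Factor [Prim [Atom b]]]]] - [Term [Term [Factor [Prim [Atom b]]]] @ [Factor [Prim [Atom b]]]]]

5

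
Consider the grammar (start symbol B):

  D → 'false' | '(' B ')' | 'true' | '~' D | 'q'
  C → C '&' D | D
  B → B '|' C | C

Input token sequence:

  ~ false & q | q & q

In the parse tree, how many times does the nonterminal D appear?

5

[B [B [C [C [D ~ [D false]]] & [D q]]] | [C [C [D q]] & [D q]]]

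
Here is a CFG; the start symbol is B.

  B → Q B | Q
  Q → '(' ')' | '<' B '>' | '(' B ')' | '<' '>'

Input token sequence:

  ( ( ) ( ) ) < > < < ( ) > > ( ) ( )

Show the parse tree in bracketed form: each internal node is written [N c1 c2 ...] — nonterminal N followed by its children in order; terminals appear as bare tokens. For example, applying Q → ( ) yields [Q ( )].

B
Q B
( B ) B
( Q B ) B
( ( ) B ) B
( ( ) Q ) B
( ( ) ( ) ) B
( ( ) ( ) ) Q B
( ( ) ( ) ) < > B
( ( ) ( ) ) < > Q B
( ( ) ( ) ) < > < B > B
( ( ) ( ) ) < > < Q > B
( ( ) ( ) ) < > < < B > > B
( ( ) ( ) ) < > < < Q > > B
( ( ) ( ) ) < > < < ( ) > > B
( ( ) ( ) ) < > < < ( ) > > Q B
( ( ) ( ) ) < > < < ( ) > > ( ) B
( ( ) ( ) ) < > < < ( ) > > ( ) Q
( ( ) ( ) ) < > < < ( ) > > ( ) ( )

[B [Q ( [B [Q ( )] [B [Q ( )]]] )] [B [Q < >] [B [Q < [B [Q < [B [Q ( )]] >]] >] [B [Q ( )] [B [Q ( )]]]]]]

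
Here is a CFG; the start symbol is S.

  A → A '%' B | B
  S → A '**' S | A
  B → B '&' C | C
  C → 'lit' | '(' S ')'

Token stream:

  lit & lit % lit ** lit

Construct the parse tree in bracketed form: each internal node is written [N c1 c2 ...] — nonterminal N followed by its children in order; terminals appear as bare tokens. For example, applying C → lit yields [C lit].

S
A ** S
A % B ** S
B % B ** S
B & C % B ** S
C & C % B ** S
lit & C % B ** S
lit & lit % B ** S
lit & lit % C ** S
lit & lit % lit ** S
lit & lit % lit ** A
lit & lit % lit ** B
lit & lit % lit ** C
lit & lit % lit ** lit

[S [A [A [B [B [C lit]] & [C lit]]] % [B [C lit]]] ** [S [A [B [C lit]]]]]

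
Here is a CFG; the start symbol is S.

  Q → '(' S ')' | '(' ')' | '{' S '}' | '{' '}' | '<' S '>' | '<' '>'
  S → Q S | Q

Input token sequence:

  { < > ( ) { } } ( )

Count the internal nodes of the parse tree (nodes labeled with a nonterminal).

[S [Q { [S [Q < >] [S [Q ( )] [S [Q { }]]]] }] [S [Q ( )]]]

10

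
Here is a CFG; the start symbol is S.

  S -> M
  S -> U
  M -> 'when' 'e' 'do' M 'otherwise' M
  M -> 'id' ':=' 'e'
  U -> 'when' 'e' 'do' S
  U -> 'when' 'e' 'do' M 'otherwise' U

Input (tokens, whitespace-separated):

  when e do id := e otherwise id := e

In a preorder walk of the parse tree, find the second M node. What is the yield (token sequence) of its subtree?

id := e

[S [M when e do [M id := e] otherwise [M id := e]]]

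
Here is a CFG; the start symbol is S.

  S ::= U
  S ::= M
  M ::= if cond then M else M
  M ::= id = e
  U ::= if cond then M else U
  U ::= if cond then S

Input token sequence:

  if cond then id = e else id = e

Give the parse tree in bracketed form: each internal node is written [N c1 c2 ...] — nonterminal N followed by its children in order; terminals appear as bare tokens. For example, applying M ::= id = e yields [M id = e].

[S [M if cond then [M id = e] else [M id = e]]]

S
M
if cond then M else M
if cond then id = e else M
if cond then id = e else id = e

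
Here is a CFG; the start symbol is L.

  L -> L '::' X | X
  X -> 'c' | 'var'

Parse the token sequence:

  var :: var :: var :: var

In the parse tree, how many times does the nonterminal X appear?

[L [L [L [L [X var]] :: [X var]] :: [X var]] :: [X var]]

4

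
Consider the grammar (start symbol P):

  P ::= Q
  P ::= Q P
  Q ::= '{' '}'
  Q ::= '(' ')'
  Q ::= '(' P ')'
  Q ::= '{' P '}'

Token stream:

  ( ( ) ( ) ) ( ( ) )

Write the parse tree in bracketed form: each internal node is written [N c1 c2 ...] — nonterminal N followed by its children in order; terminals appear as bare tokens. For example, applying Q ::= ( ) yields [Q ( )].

P
Q P
( P ) P
( Q P ) P
( ( ) P ) P
( ( ) Q ) P
( ( ) ( ) ) P
( ( ) ( ) ) Q
( ( ) ( ) ) ( P )
( ( ) ( ) ) ( Q )
( ( ) ( ) ) ( ( ) )

[P [Q ( [P [Q ( )] [P [Q ( )]]] )] [P [Q ( [P [Q ( )]] )]]]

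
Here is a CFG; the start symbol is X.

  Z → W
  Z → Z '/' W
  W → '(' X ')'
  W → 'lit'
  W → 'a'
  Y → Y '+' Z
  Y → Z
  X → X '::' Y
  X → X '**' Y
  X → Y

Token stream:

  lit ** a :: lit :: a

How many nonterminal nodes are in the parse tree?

[X [X [X [X [Y [Z [W lit]]]] ** [Y [Z [W a]]]] :: [Y [Z [W lit]]]] :: [Y [Z [W a]]]]

16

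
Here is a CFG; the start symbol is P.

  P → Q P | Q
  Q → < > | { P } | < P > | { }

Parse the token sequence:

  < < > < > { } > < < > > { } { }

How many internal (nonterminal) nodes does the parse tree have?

[P [Q < [P [Q < >] [P [Q < >] [P [Q { }]]]] >] [P [Q < [P [Q < >]] >] [P [Q { }] [P [Q { }]]]]]

16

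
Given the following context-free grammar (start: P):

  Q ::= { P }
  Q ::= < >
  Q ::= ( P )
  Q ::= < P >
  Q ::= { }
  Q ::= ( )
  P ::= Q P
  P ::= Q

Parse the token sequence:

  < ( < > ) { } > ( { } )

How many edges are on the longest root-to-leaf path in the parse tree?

6

[P [Q < [P [Q ( [P [Q < >]] )] [P [Q { }]]] >] [P [Q ( [P [Q { }]] )]]]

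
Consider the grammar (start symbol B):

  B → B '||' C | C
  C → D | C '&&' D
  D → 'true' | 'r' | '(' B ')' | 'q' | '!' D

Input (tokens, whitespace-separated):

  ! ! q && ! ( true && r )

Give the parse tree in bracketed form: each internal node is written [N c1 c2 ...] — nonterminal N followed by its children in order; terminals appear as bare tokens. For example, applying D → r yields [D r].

B
C
C && D
D && D
! D && D
! ! D && D
! ! q && D
! ! q && ! D
! ! q && ! ( B )
! ! q && ! ( C )
! ! q && ! ( C && D )
! ! q && ! ( D && D )
! ! q && ! ( true && D )
! ! q && ! ( true && r )

[B [C [C [D ! [D ! [D q]]]] && [D ! [D ( [B [C [C [D true]] && [D r]]] )]]]]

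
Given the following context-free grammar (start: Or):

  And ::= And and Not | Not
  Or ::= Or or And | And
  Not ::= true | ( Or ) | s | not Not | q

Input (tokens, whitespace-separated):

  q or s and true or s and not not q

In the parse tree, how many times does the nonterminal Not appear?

[Or [Or [Or [And [Not q]]] or [And [And [Not s]] and [Not true]]] or [And [And [Not s]] and [Not not [Not not [Not q]]]]]

7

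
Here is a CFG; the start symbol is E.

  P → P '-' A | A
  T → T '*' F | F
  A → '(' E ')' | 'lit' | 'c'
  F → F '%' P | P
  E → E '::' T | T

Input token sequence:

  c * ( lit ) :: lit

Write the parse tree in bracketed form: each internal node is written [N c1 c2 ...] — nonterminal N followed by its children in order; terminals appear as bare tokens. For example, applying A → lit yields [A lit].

[E [E [T [T [F [P [A c]]]] * [F [P [A ( [E [T [F [P [A lit]]]]] )]]]]] :: [T [F [P [A lit]]]]]

E
E :: T
T :: T
T * F :: T
F * F :: T
P * F :: T
A * F :: T
c * F :: T
c * P :: T
c * A :: T
c * ( E ) :: T
c * ( T ) :: T
c * ( F ) :: T
c * ( P ) :: T
c * ( A ) :: T
c * ( lit ) :: T
c * ( lit ) :: F
c * ( lit ) :: P
c * ( lit ) :: A
c * ( lit ) :: lit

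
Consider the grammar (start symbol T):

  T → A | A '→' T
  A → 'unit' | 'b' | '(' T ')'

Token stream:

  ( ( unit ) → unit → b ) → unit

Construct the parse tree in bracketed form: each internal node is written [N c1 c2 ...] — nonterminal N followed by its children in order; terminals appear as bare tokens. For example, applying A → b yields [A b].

T
A → T
( T ) → T
( A → T ) → T
( ( T ) → T ) → T
( ( A ) → T ) → T
( ( unit ) → T ) → T
( ( unit ) → A → T ) → T
( ( unit ) → unit → T ) → T
( ( unit ) → unit → A ) → T
( ( unit ) → unit → b ) → T
( ( unit ) → unit → b ) → A
( ( unit ) → unit → b ) → unit

[T [A ( [T [A ( [T [A unit]] )] → [T [A unit] → [T [A b]]]] )] → [T [A unit]]]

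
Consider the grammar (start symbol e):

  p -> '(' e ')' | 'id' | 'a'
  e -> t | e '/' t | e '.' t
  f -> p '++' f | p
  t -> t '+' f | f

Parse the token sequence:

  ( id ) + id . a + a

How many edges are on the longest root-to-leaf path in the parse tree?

[e [e [t [t [f [p ( [e [t [f [p id]]]] )]]] + [f [p id]]]] . [t [t [f [p a]]] + [f [p a]]]]

10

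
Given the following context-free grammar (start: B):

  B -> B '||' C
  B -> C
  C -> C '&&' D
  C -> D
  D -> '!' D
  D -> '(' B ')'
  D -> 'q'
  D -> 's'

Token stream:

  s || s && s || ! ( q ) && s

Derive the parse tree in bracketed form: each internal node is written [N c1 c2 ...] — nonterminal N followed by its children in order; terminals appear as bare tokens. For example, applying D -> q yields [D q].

[B [B [B [C [D s]]] || [C [C [D s]] && [D s]]] || [C [C [D ! [D ( [B [C [D q]]] )]]] && [D s]]]

B
B || C
B || C || C
C || C || C
D || C || C
s || C || C
s || C && D || C
s || D && D || C
s || s && D || C
s || s && s || C
s || s && s || C && D
s || s && s || D && D
s || s && s || ! D && D
s || s && s || ! ( B ) && D
s || s && s || ! ( C ) && D
s || s && s || ! ( D ) && D
s || s && s || ! ( q ) && D
s || s && s || ! ( q ) && s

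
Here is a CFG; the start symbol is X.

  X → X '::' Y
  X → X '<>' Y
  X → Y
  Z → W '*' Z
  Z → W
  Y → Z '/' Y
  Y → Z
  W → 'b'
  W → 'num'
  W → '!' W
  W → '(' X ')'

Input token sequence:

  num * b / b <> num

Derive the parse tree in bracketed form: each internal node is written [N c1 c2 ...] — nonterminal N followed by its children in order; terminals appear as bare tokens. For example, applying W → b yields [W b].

[X [X [Y [Z [W num] * [Z [W b]]] / [Y [Z [W b]]]]] <> [Y [Z [W num]]]]

X
X <> Y
Y <> Y
Z / Y <> Y
W * Z / Y <> Y
num * Z / Y <> Y
num * W / Y <> Y
num * b / Y <> Y
num * b / Z <> Y
num * b / W <> Y
num * b / b <> Y
num * b / b <> Z
num * b / b <> W
num * b / b <> num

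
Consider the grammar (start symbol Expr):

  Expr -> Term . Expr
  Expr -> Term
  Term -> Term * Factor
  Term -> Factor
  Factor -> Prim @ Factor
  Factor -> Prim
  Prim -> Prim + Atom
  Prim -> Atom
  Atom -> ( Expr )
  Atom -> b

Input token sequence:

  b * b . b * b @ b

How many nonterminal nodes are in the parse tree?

21

[Expr [Term [Term [Factor [Prim [Atom b]]]] * [Factor [Prim [Atom b]]]] . [Expr [Term [Term [Factor [Prim [Atom b]]]] * [Factor [Prim [Atom b]] @ [Factor [Prim [Atom b]]]]]]]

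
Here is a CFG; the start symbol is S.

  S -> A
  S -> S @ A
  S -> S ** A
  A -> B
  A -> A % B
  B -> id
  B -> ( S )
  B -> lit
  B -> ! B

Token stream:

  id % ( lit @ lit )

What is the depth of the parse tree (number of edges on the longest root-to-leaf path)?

7

[S [A [A [B id]] % [B ( [S [S [A [B lit]]] @ [A [B lit]]] )]]]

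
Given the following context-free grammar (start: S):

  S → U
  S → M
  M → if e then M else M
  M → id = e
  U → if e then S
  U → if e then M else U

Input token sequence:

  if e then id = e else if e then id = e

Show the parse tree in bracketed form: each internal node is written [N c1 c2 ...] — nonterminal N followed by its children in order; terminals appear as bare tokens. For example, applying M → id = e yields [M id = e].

[S [U if e then [M id = e] else [U if e then [S [M id = e]]]]]

S
U
if e then M else U
if e then id = e else U
if e then id = e else if e then S
if e then id = e else if e then M
if e then id = e else if e then id = e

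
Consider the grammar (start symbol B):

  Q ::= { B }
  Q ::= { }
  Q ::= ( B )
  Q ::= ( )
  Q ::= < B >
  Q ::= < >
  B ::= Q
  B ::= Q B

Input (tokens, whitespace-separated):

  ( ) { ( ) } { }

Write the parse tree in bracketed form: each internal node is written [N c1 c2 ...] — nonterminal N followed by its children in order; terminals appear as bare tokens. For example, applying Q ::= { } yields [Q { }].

[B [Q ( )] [B [Q { [B [Q ( )]] }] [B [Q { }]]]]

B
Q B
( ) B
( ) Q B
( ) { B } B
( ) { Q } B
( ) { ( ) } B
( ) { ( ) } Q
( ) { ( ) } { }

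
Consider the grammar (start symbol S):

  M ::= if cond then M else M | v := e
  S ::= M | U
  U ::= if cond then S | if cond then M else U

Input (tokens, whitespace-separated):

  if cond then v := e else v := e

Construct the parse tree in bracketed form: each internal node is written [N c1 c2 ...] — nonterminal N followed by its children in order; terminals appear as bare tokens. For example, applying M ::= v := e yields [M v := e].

S
M
if cond then M else M
if cond then v := e else M
if cond then v := e else v := e

[S [M if cond then [M v := e] else [M v := e]]]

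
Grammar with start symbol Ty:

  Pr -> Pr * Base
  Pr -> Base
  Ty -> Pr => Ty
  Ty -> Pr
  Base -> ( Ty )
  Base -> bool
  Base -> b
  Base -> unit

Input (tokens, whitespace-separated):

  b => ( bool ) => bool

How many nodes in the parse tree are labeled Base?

[Ty [Pr [Base b]] => [Ty [Pr [Base ( [Ty [Pr [Base bool]]] )]] => [Ty [Pr [Base bool]]]]]

4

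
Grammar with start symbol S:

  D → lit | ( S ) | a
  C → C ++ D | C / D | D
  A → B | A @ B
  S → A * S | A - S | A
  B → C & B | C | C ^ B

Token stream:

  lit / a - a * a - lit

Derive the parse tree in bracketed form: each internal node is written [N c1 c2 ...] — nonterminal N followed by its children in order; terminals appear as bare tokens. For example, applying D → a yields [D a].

S
A - S
B - S
C - S
C / D - S
D / D - S
lit / D - S
lit / a - S
lit / a - A * S
lit / a - B * S
lit / a - C * S
lit / a - D * S
lit / a - a * S
lit / a - a * A - S
lit / a - a * B - S
lit / a - a * C - S
lit / a - a * D - S
lit / a - a * a - S
lit / a - a * a - A
lit / a - a * a - B
lit / a - a * a - C
lit / a - a * a - D
lit / a - a * a - lit

[S [A [B [C [C [D lit]] / [D a]]]] - [S [A [B [C [D a]]]] * [S [A [B [C [D a]]]] - [S [A [B [C [D lit]]]]]]]]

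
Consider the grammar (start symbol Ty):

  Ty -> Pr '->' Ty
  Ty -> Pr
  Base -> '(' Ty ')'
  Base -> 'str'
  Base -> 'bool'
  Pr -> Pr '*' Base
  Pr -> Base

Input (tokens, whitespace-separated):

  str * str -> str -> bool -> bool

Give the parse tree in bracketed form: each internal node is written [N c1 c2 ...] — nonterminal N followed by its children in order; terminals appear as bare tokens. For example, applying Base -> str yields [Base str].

Ty
Pr -> Ty
Pr * Base -> Ty
Base * Base -> Ty
str * Base -> Ty
str * str -> Ty
str * str -> Pr -> Ty
str * str -> Base -> Ty
str * str -> str -> Ty
str * str -> str -> Pr -> Ty
str * str -> str -> Base -> Ty
str * str -> str -> bool -> Ty
str * str -> str -> bool -> Pr
str * str -> str -> bool -> Base
str * str -> str -> bool -> bool

[Ty [Pr [Pr [Base str]] * [Base str]] -> [Ty [Pr [Base str]] -> [Ty [Pr [Base bool]] -> [Ty [Pr [Base bool]]]]]]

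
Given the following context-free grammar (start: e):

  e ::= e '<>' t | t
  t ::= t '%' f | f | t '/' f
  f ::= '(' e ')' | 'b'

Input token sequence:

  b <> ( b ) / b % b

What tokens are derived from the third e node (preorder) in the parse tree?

b

[e [e [t [f b]]] <> [t [t [t [f ( [e [t [f b]]] )]] / [f b]] % [f b]]]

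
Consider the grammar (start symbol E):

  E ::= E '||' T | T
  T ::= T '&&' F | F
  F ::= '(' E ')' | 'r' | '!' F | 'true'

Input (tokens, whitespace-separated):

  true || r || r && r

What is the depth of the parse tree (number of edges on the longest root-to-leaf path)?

5

[E [E [E [T [F true]]] || [T [F r]]] || [T [T [F r]] && [F r]]]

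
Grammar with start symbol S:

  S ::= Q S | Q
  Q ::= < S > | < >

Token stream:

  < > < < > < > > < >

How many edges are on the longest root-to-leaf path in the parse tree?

[S [Q < >] [S [Q < [S [Q < >] [S [Q < >]]] >] [S [Q < >]]]]

6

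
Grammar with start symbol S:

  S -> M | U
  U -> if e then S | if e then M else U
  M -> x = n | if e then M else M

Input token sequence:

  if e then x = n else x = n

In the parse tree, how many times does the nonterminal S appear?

1

[S [M if e then [M x = n] else [M x = n]]]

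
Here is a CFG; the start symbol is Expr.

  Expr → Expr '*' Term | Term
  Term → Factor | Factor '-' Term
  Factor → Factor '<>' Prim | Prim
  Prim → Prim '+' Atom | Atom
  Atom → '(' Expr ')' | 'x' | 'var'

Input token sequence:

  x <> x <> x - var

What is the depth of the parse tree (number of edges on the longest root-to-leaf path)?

[Expr [Term [Factor [Factor [Factor [Prim [Atom x]]] <> [Prim [Atom x]]] <> [Prim [Atom x]]] - [Term [Factor [Prim [Atom var]]]]]]

7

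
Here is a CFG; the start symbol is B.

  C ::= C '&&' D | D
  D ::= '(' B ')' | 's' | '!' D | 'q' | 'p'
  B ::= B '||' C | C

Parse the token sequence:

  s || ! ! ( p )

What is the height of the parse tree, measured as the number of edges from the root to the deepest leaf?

8

[B [B [C [D s]]] || [C [D ! [D ! [D ( [B [C [D p]]] )]]]]]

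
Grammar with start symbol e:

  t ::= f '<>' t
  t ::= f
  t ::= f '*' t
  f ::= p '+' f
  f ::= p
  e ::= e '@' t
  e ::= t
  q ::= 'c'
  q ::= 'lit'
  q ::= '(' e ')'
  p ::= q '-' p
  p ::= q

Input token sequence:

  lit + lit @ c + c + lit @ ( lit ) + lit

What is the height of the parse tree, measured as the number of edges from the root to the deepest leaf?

10

[e [e [e [t [f [p [q lit]] + [f [p [q lit]]]]]] @ [t [f [p [q c]] + [f [p [q c]] + [f [p [q lit]]]]]]] @ [t [f [p [q ( [e [t [f [p [q lit]]]]] )]] + [f [p [q lit]]]]]]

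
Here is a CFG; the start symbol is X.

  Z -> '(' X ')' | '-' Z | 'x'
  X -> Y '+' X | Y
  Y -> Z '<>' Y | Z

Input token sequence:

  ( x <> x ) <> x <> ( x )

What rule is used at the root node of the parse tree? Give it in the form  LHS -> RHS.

[X [Y [Z ( [X [Y [Z x] <> [Y [Z x]]]] )] <> [Y [Z x] <> [Y [Z ( [X [Y [Z x]]] )]]]]]

X -> Y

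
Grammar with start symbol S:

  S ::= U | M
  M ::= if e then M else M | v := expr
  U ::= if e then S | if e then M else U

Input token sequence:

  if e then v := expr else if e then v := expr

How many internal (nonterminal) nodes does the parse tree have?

[S [U if e then [M v := expr] else [U if e then [S [M v := expr]]]]]

6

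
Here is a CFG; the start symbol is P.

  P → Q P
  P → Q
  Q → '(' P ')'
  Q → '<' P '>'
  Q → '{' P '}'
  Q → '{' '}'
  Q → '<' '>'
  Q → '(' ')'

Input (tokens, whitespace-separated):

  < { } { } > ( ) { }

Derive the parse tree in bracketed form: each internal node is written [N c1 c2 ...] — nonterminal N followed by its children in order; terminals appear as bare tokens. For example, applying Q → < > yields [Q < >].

P
Q P
< P > P
< Q P > P
< { } P > P
< { } Q > P
< { } { } > P
< { } { } > Q P
< { } { } > ( ) P
< { } { } > ( ) Q
< { } { } > ( ) { }

[P [Q < [P [Q { }] [P [Q { }]]] >] [P [Q ( )] [P [Q { }]]]]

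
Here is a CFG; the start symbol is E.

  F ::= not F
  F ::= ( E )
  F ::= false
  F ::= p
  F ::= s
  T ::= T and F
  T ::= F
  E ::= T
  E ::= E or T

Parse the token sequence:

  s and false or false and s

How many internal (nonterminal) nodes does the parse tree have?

[E [E [T [T [F s]] and [F false]]] or [T [T [F false]] and [F s]]]

10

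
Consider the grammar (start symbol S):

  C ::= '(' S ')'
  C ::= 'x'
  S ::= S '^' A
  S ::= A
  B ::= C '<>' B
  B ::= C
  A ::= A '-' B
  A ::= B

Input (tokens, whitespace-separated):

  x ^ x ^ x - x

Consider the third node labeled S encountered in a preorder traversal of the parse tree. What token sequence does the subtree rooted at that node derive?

x

[S [S [S [A [B [C x]]]] ^ [A [B [C x]]]] ^ [A [A [B [C x]]] - [B [C x]]]]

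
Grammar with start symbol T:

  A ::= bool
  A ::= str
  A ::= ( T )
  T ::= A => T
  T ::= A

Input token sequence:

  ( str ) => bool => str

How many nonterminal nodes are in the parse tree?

[T [A ( [T [A str]] )] => [T [A bool] => [T [A str]]]]

8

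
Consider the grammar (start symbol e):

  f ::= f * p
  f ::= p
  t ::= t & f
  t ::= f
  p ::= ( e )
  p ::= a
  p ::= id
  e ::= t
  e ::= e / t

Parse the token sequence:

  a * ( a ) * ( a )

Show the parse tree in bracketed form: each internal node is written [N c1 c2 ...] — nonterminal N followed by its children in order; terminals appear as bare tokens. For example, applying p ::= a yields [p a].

e
t
f
f * p
f * p * p
p * p * p
a * p * p
a * ( e ) * p
a * ( t ) * p
a * ( f ) * p
a * ( p ) * p
a * ( a ) * p
a * ( a ) * ( e )
a * ( a ) * ( t )
a * ( a ) * ( f )
a * ( a ) * ( p )
a * ( a ) * ( a )

[e [t [f [f [f [p a]] * [p ( [e [t [f [p a]]]] )]] * [p ( [e [t [f [p a]]]] )]]]]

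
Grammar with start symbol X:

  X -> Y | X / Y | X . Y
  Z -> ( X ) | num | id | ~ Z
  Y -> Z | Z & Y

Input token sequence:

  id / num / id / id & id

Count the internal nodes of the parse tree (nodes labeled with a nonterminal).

[X [X [X [X [Y [Z id]]] / [Y [Z num]]] / [Y [Z id]]] / [Y [Z id] & [Y [Z id]]]]

14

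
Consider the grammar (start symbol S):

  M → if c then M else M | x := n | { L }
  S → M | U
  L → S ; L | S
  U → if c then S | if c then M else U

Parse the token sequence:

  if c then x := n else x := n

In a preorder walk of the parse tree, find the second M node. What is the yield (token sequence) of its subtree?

[S [M if c then [M x := n] else [M x := n]]]

x := n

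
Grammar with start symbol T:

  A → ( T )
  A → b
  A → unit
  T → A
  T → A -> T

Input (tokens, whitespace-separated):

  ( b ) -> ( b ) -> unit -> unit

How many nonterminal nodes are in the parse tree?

[T [A ( [T [A b]] )] -> [T [A ( [T [A b]] )] -> [T [A unit] -> [T [A unit]]]]]

12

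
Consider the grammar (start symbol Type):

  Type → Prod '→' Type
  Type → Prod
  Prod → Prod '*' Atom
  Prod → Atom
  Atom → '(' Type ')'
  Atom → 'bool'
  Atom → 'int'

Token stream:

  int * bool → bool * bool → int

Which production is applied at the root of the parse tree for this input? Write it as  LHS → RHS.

Type → Prod '→' Type

[Type [Prod [Prod [Atom int]] * [Atom bool]] → [Type [Prod [Prod [Atom bool]] * [Atom bool]] → [Type [Prod [Atom int]]]]]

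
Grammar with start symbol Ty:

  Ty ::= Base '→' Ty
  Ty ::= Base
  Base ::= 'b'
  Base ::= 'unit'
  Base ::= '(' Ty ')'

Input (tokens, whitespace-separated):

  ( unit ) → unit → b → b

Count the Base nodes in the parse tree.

[Ty [Base ( [Ty [Base unit]] )] → [Ty [Base unit] → [Ty [Base b] → [Ty [Base b]]]]]

5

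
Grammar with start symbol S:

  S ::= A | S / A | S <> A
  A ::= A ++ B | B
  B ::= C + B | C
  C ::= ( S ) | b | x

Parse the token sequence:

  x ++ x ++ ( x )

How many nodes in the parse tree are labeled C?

4

[S [A [A [A [B [C x]]] ++ [B [C x]]] ++ [B [C ( [S [A [B [C x]]]] )]]]]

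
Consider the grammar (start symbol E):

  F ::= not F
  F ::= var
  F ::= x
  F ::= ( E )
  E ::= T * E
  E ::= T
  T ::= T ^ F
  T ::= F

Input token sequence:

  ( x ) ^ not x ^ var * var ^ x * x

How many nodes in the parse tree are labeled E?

[E [T [T [T [F ( [E [T [F x]]] )]] ^ [F not [F x]]] ^ [F var]] * [E [T [T [F var]] ^ [F x]] * [E [T [F x]]]]]

4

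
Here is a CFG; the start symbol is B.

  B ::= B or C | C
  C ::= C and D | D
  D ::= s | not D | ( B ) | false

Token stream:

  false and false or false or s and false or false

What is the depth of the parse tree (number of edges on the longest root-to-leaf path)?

[B [B [B [B [C [C [D false]] and [D false]]] or [C [D false]]] or [C [C [D s]] and [D false]]] or [C [D false]]]

7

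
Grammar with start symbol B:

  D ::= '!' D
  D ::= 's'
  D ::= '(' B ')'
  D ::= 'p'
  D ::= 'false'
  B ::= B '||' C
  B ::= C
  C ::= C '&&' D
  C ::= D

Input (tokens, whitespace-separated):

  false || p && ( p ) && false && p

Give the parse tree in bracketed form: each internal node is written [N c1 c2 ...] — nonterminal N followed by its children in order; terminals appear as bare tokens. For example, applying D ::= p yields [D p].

B
B || C
C || C
D || C
false || C
false || C && D
false || C && D && D
false || C && D && D && D
false || D && D && D && D
false || p && D && D && D
false || p && ( B ) && D && D
false || p && ( C ) && D && D
false || p && ( D ) && D && D
false || p && ( p ) && D && D
false || p && ( p ) && false && D
false || p && ( p ) && false && p

[B [B [C [D false]]] || [C [C [C [C [D p]] && [D ( [B [C [D p]]] )]] && [D false]] && [D p]]]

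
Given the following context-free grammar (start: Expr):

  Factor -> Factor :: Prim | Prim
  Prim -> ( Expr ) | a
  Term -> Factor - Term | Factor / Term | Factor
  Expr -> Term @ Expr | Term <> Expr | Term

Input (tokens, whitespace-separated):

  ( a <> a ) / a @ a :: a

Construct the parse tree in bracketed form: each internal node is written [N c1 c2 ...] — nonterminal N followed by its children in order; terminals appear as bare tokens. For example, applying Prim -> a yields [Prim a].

Expr
Term @ Expr
Factor / Term @ Expr
Prim / Term @ Expr
( Expr ) / Term @ Expr
( Term <> Expr ) / Term @ Expr
( Factor <> Expr ) / Term @ Expr
( Prim <> Expr ) / Term @ Expr
( a <> Expr ) / Term @ Expr
( a <> Term ) / Term @ Expr
( a <> Factor ) / Term @ Expr
( a <> Prim ) / Term @ Expr
( a <> a ) / Term @ Expr
( a <> a ) / Factor @ Expr
( a <> a ) / Prim @ Expr
( a <> a ) / a @ Expr
( a <> a ) / a @ Term
( a <> a ) / a @ Factor
( a <> a ) / a @ Factor :: Prim
( a <> a ) / a @ Prim :: Prim
( a <> a ) / a @ a :: Prim
( a <> a ) / a @ a :: a

[Expr [Term [Factor [Prim ( [Expr [Term [Factor [Prim a]]] <> [Expr [Term [Factor [Prim a]]]]] )]] / [Term [Factor [Prim a]]]] @ [Expr [Term [Factor [Factor [Prim a]] :: [Prim a]]]]]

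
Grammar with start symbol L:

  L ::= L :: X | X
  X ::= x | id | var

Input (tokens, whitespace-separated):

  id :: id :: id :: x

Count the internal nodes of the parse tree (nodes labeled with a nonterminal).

8

[L [L [L [L [X id]] :: [X id]] :: [X id]] :: [X x]]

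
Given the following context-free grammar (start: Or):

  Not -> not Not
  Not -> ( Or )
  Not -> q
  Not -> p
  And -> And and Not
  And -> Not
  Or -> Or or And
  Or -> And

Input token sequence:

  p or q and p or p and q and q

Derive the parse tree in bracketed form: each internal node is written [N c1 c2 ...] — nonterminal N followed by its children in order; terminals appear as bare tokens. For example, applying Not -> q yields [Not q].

Or
Or or And
Or or And or And
And or And or And
Not or And or And
p or And or And
p or And and Not or And
p or Not and Not or And
p or q and Not or And
p or q and p or And
p or q and p or And and Not
p or q and p or And and Not and Not
p or q and p or Not and Not and Not
p or q and p or p and Not and Not
p or q and p or p and q and Not
p or q and p or p and q and q

[Or [Or [Or [And [Not p]]] or [And [And [Not q]] and [Not p]]] or [And [And [And [Not p]] and [Not q]] and [Not q]]]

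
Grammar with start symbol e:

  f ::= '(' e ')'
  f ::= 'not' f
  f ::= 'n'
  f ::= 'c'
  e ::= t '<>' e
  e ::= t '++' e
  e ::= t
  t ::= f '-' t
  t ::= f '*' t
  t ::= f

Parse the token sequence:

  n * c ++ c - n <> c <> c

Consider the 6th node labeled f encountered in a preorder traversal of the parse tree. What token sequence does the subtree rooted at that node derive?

c

[e [t [f n] * [t [f c]]] ++ [e [t [f c] - [t [f n]]] <> [e [t [f c]] <> [e [t [f c]]]]]]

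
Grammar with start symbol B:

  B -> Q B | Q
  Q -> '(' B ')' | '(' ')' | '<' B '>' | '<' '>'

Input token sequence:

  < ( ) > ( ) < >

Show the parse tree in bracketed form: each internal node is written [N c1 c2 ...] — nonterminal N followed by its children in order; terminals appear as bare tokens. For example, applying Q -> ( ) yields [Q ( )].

B
Q B
< B > B
< Q > B
< ( ) > B
< ( ) > Q B
< ( ) > ( ) B
< ( ) > ( ) Q
< ( ) > ( ) < >

[B [Q < [B [Q ( )]] >] [B [Q ( )] [B [Q < >]]]]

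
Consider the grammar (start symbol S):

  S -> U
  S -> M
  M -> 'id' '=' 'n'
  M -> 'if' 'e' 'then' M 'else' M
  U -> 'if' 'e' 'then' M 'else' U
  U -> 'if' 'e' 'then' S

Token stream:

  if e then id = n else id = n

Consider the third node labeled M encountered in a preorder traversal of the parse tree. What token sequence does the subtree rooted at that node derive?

[S [M if e then [M id = n] else [M id = n]]]

id = n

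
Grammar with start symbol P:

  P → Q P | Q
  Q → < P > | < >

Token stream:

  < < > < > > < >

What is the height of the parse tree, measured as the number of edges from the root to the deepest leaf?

5

[P [Q < [P [Q < >] [P [Q < >]]] >] [P [Q < >]]]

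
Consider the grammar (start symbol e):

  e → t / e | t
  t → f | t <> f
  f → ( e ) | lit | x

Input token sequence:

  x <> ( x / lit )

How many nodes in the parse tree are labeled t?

[e [t [t [f x]] <> [f ( [e [t [f x]] / [e [t [f lit]]]] )]]]

4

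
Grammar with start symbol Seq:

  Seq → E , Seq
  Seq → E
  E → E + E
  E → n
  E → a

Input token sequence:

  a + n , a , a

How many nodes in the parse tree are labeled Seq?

3

[Seq [E [E a] + [E n]] , [Seq [E a] , [Seq [E a]]]]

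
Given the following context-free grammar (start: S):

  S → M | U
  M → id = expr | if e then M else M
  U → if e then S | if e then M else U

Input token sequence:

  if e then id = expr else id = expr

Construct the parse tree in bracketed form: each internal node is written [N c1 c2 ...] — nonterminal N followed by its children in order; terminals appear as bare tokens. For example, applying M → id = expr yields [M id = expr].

[S [M if e then [M id = expr] else [M id = expr]]]

S
M
if e then M else M
if e then id = expr else M
if e then id = expr else id = expr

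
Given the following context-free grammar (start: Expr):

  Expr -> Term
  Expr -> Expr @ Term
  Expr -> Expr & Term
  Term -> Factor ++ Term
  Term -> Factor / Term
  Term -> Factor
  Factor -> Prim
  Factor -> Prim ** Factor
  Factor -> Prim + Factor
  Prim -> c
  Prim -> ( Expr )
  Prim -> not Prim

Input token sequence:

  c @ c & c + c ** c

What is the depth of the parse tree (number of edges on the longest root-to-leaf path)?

6

[Expr [Expr [Expr [Term [Factor [Prim c]]]] @ [Term [Factor [Prim c]]]] & [Term [Factor [Prim c] + [Factor [Prim c] ** [Factor [Prim c]]]]]]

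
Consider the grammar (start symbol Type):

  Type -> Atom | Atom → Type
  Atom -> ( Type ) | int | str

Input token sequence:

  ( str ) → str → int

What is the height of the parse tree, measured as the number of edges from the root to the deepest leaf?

4

[Type [Atom ( [Type [Atom str]] )] → [Type [Atom str] → [Type [Atom int]]]]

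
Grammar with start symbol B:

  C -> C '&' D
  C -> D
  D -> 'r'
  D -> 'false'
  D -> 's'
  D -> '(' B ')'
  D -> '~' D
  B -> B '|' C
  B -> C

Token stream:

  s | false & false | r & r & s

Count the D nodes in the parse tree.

6

[B [B [B [C [D s]]] | [C [C [D false]] & [D false]]] | [C [C [C [D r]] & [D r]] & [D s]]]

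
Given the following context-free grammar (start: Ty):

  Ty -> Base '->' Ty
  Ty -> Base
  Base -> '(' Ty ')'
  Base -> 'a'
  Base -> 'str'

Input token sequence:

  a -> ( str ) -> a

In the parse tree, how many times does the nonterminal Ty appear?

4

[Ty [Base a] -> [Ty [Base ( [Ty [Base str]] )] -> [Ty [Base a]]]]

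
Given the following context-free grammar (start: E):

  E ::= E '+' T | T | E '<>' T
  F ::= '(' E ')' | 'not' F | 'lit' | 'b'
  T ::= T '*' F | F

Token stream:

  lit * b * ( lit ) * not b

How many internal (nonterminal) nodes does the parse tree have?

[E [T [T [T [T [F lit]] * [F b]] * [F ( [E [T [F lit]]] )]] * [F not [F b]]]]

13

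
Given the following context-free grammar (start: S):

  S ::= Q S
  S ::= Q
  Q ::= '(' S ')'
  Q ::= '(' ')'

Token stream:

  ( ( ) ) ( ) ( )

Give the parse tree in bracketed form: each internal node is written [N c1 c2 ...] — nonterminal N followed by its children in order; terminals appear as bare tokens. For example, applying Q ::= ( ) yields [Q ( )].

[S [Q ( [S [Q ( )]] )] [S [Q ( )] [S [Q ( )]]]]

S
Q S
( S ) S
( Q ) S
( ( ) ) S
( ( ) ) Q S
( ( ) ) ( ) S
( ( ) ) ( ) Q
( ( ) ) ( ) ( )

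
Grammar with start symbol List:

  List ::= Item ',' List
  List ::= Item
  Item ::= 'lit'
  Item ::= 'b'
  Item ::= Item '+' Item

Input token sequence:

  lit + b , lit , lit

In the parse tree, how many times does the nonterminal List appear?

[List [Item [Item lit] + [Item b]] , [List [Item lit] , [List [Item lit]]]]

3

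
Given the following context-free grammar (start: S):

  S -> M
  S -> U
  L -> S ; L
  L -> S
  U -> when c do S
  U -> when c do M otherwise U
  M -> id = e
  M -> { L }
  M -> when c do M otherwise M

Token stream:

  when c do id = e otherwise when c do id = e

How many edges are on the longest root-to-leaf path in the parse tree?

5

[S [U when c do [M id = e] otherwise [U when c do [S [M id = e]]]]]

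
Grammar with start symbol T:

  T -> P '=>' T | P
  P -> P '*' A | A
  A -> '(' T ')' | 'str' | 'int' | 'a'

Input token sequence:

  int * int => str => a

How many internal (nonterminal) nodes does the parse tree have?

11

[T [P [P [A int]] * [A int]] => [T [P [A str]] => [T [P [A a]]]]]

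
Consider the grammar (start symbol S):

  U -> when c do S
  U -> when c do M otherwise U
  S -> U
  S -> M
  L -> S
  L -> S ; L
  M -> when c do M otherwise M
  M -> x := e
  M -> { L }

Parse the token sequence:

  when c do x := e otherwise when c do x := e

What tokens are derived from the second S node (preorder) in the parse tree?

x := e

[S [U when c do [M x := e] otherwise [U when c do [S [M x := e]]]]]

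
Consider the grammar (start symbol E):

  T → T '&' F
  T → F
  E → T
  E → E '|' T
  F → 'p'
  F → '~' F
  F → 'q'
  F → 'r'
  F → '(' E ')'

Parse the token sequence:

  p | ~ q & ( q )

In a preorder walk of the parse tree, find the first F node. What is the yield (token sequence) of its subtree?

p

[E [E [T [F p]]] | [T [T [F ~ [F q]]] & [F ( [E [T [F q]]] )]]]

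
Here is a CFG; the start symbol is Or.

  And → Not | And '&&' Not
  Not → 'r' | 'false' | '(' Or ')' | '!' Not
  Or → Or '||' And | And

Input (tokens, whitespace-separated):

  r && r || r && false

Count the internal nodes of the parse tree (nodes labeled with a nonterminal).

[Or [Or [And [And [Not r]] && [Not r]]] || [And [And [Not r]] && [Not false]]]

10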